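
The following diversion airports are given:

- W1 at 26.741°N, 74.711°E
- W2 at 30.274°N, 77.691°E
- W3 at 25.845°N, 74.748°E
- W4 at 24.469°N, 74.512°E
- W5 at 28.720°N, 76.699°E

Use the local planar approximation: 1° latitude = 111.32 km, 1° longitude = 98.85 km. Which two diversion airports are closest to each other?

Pairwise distances:
W1–W3: 99.810 km
W3–W4: 154.943 km
W2–W5: 198.851 km
W1–W4: 253.683 km
W1–W5: 295.213 km
W3–W5: 373.661 km
W1–W2: 491.379 km
W4–W5: 520.264 km
W2–W3: 572.465 km
W2–W4: 718.568 km
Closest pair: W1–W3 at 99.810 km.

W1 and W3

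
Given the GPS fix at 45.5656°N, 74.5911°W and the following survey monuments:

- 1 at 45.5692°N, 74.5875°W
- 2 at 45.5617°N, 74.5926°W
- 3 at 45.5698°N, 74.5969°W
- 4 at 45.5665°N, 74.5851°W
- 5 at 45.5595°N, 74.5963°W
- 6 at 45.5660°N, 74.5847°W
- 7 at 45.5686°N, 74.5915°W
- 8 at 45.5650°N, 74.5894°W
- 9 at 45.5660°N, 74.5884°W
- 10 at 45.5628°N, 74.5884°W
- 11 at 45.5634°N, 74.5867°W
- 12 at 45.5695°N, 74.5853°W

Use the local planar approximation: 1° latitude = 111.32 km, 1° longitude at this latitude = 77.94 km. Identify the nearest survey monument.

Distances from 45.5656°N, 74.5911°W:
1: √((0.0036·111.32)² + (0.0036·77.94)²) = √(0.160602 + 0.078727) = 0.4892 km
2: √((-0.0039·111.32)² + (-0.0015·77.94)²) = √(0.188484 + 0.013668) = 0.4496 km
3: √((0.0042·111.32)² + (-0.0058·77.94)²) = √(0.218597 + 0.204351) = 0.6503 km
4: √((0.0009·111.32)² + (0.0060·77.94)²) = √(0.010038 + 0.218687) = 0.4783 km
5: √((-0.0061·111.32)² + (-0.0052·77.94)²) = √(0.461112 + 0.164258) = 0.7908 km
6: √((0.0004·111.32)² + (0.0064·77.94)²) = √(0.001983 + 0.248817) = 0.5008 km
7: √((0.0030·111.32)² + (-0.0004·77.94)²) = √(0.111529 + 0.000972) = 0.3354 km
8: √((-0.0006·111.32)² + (0.0017·77.94)²) = √(0.004461 + 0.017556) = 0.1484 km
9: √((0.0004·111.32)² + (0.0027·77.94)²) = √(0.001983 + 0.044284) = 0.2151 km
10: √((-0.0028·111.32)² + (0.0027·77.94)²) = √(0.097154 + 0.044284) = 0.3761 km
11: √((-0.0022·111.32)² + (0.0044·77.94)²) = √(0.059978 + 0.117605) = 0.4214 km
12: √((0.0039·111.32)² + (0.0058·77.94)²) = √(0.188484 + 0.204351) = 0.6268 km
Minimum: 8 at 0.1484 km.

8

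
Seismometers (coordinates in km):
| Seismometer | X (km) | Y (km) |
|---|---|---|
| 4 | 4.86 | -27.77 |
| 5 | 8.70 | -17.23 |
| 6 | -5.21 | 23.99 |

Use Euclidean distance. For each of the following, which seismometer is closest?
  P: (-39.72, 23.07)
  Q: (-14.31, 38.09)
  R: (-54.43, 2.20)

P→6; Q→6; R→6

P at (-39.72, 23.07):
  4: 67.62 km
  5: 63.00 km
  6: 34.52 km
  → nearest: 6 (34.52 km)
Q at (-14.31, 38.09):
  4: 68.59 km
  5: 59.91 km
  6: 16.78 km
  → nearest: 6 (16.78 km)
R at (-54.43, 2.20):
  4: 66.43 km
  5: 66.05 km
  6: 53.83 km
  → nearest: 6 (53.83 km)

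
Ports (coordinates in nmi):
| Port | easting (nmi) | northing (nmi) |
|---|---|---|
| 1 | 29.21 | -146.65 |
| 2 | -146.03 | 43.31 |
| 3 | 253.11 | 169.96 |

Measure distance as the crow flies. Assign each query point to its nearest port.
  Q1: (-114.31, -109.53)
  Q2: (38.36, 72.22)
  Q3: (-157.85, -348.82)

Q1 at (-114.31, -109.53):
  1: 148.24 nmi
  2: 156.10 nmi
  3: 461.64 nmi
  → nearest: 1 (148.24 nmi)
Q2 at (38.36, 72.22):
  1: 219.06 nmi
  2: 186.64 nmi
  3: 235.95 nmi
  → nearest: 2 (186.64 nmi)
Q3 at (-157.85, -348.82):
  1: 275.43 nmi
  2: 392.31 nmi
  3: 661.83 nmi
  → nearest: 1 (275.43 nmi)

Q1→1; Q2→2; Q3→1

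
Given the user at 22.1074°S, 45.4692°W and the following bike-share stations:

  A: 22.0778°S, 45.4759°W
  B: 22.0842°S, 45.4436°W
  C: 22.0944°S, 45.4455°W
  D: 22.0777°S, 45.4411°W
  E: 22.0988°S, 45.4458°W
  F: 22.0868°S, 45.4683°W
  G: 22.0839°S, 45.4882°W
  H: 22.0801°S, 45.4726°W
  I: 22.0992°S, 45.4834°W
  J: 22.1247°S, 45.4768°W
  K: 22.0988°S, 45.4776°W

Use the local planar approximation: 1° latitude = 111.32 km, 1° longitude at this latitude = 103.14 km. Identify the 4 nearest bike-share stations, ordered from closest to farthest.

Distances from 22.1074°S, 45.4692°W:
A: √((0.0296·111.32)² + (-0.0067·103.14)²) = √(10.857499 + 0.477534) = 3.3668 km
B: √((0.0232·111.32)² + (0.0256·103.14)²) = √(6.669947 + 6.971628) = 3.6935 km
C: √((0.0130·111.32)² + (0.0237·103.14)²) = √(2.094272 + 5.975179) = 2.8407 km
D: √((0.0297·111.32)² + (0.0281·103.14)²) = √(10.930985 + 8.399760) = 4.3967 km
E: √((0.0086·111.32)² + (0.0234·103.14)²) = √(0.916523 + 5.824866) = 2.5964 km
F: √((0.0206·111.32)² + (0.0009·103.14)²) = √(5.258730 + 0.008617) = 2.2951 km
G: √((0.0235·111.32)² + (-0.0190·103.14)²) = √(6.843561 + 3.840267) = 3.2686 km
H: √((0.0273·111.32)² + (-0.0034·103.14)²) = √(9.235740 + 0.122974) = 3.0592 km
I: √((0.0082·111.32)² + (-0.0142·103.14)²) = √(0.833248 + 2.145018) = 1.7258 km
J: √((-0.0173·111.32)² + (-0.0076·103.14)²) = √(3.708844 + 0.614443) = 2.0793 km
K: √((0.0086·111.32)² + (-0.0084·103.14)²) = √(0.916523 + 0.750607) = 1.2912 km
Sorted: K (1.2912 km) < I (1.7258 km) < J (2.0793 km) < F (2.2951 km) < E (2.5964 km) < C (2.8407 km) < …

K, I, J, F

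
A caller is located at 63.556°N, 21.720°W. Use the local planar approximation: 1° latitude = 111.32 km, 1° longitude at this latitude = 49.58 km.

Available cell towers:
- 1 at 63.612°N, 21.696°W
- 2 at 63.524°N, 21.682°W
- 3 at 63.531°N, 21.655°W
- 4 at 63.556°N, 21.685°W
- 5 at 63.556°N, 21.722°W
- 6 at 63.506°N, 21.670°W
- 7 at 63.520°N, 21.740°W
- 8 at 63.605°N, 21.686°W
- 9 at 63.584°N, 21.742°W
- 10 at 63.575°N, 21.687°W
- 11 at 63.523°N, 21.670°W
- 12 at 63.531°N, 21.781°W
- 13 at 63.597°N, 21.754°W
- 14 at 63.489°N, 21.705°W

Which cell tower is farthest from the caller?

Distances from 63.556°N, 21.720°W:
1: 6.346 km
2: 4.030 km
3: 4.258 km
4: 1.735 km
5: 0.099 km
6: 6.093 km
7: 4.128 km
8: 5.709 km
9: 3.302 km
10: 2.674 km
11: 4.432 km
12: 4.110 km
13: 4.865 km
14: 7.495 km
Maximum: 14 at 7.495 km.

14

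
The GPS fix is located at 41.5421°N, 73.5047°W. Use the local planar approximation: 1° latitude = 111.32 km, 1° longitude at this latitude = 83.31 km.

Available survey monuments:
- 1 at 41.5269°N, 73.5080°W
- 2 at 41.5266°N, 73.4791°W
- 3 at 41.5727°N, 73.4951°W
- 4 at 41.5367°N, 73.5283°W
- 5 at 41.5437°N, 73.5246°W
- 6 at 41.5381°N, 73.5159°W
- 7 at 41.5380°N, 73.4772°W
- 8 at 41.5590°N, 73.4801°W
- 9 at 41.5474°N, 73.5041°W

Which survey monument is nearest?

9

Distances from 41.5421°N, 73.5047°W:
1: 1.7143 km
2: 2.7433 km
3: 3.4990 km
4: 2.0560 km
5: 1.6674 km
6: 1.0339 km
7: 2.3360 km
8: 2.7820 km
9: 0.5921 km
Minimum: 9 at 0.5921 km.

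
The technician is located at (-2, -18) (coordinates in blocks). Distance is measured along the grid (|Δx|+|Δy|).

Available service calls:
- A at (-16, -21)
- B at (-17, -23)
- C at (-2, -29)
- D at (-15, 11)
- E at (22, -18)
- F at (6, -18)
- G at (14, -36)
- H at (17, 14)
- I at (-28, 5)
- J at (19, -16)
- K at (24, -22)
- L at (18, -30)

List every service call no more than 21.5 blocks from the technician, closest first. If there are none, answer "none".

F, C, A, B

Distances from (-2, -18):
A: |-14| + |-3| = 14 + 3 = 17 blocks
B: |-15| + |-5| = 15 + 5 = 20 blocks
C: |0| + |-11| = 0 + 11 = 11 blocks
D: |-13| + |29| = 13 + 29 = 42 blocks
E: |24| + |0| = 24 + 0 = 24 blocks
F: |8| + |0| = 8 + 0 = 8 blocks
G: |16| + |-18| = 16 + 18 = 34 blocks
H: |19| + |32| = 19 + 32 = 51 blocks
I: |-26| + |23| = 26 + 23 = 49 blocks
J: |21| + |2| = 21 + 2 = 23 blocks
K: |26| + |-4| = 26 + 4 = 30 blocks
L: |20| + |-12| = 20 + 12 = 32 blocks
Threshold 21.5 blocks: F (8 blocks), C (11 blocks), A (17 blocks), B (20 blocks) are within range.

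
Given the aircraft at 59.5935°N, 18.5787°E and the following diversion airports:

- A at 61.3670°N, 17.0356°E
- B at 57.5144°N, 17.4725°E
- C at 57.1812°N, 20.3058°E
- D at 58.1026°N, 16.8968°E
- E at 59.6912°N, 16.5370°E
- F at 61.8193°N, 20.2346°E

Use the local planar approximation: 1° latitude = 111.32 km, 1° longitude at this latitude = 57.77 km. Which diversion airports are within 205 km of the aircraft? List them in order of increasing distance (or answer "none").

E, D

Distances from 59.5935°N, 18.5787°E:
A: 216.6191 km
B: 240.1059 km
C: 286.4738 km
D: 192.3168 km
E: 118.4494 km
F: 265.6013 km
Threshold 205 km: E (118.4494 km), D (192.3168 km) are within range.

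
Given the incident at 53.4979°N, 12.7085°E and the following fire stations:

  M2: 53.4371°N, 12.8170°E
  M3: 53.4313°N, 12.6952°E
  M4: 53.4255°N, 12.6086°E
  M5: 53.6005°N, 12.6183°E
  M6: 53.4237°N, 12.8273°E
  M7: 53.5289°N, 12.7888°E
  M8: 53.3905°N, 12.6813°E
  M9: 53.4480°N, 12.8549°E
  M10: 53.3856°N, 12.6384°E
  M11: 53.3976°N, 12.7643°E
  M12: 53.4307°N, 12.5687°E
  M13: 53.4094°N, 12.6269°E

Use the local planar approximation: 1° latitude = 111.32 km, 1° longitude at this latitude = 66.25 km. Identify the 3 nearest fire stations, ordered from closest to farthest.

Distances from 53.4979°N, 12.7085°E:
M2: √((-0.0608·111.32)² + (0.1085·66.25)²) = √(45.809289 + 51.669141) = 9.8731 km
M3: √((-0.0666·111.32)² + (-0.0133·66.25)²) = √(54.966091 + 0.776381) = 7.4661 km
M4: √((-0.0724·111.32)² + (-0.0999·66.25)²) = √(64.956636 + 43.802888) = 10.4288 km
M5: √((0.1026·111.32)² + (-0.0902·66.25)²) = √(130.449109 + 35.709588) = 12.8903 km
M6: √((-0.0742·111.32)² + (0.1188·66.25)²) = √(68.226675 + 61.944770) = 11.4093 km
M7: √((0.0310·111.32)² + (0.0803·66.25)²) = √(11.908849 + 28.301070) = 6.3411 km
M8: √((-0.1074·111.32)² + (-0.0272·66.25)²) = √(142.940388 + 3.247204) = 12.0908 km
M9: √((-0.0499·111.32)² + (0.1464·66.25)²) = √(30.856558 + 94.070601) = 11.1771 km
M10: √((-0.1123·111.32)² + (-0.0701·66.25)²) = √(156.280902 + 21.567897) = 13.3360 km
M11: √((-0.1003·111.32)² + (0.0558·66.25)²) = √(124.666068 + 13.665961) = 11.7615 km
M12: √((-0.0672·111.32)² + (-0.1398·66.25)²) = √(55.960932 + 85.780013) = 11.9055 km
M13: √((-0.0885·111.32)² + (-0.0816·66.25)²) = √(97.058357 + 29.224836) = 11.2376 km
Sorted: M7 (6.3411 km) < M3 (7.4661 km) < M2 (9.8731 km) < M4 (10.4288 km) < M9 (11.1771 km) < …

M7, M3, M2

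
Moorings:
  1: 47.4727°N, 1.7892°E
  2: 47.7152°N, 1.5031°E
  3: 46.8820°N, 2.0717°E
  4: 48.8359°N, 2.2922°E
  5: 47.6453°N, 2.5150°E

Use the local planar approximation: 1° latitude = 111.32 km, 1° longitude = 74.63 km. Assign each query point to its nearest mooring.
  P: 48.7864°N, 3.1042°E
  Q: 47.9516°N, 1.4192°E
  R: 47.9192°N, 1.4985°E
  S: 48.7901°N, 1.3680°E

P at 48.7864°N, 3.1042°E:
  1: √((-1.3137·111.32)² + (-1.3150·74.63)²) = √(21386.454649 + 9631.155368) = 176.1182 km
  2: √((-1.0712·111.32)² + (-1.6011·74.63)²) = √(14219.604700 + 14277.882325) = 168.8120 km
  3: √((-1.9044·111.32)² + (-1.0325·74.63)²) = √(44943.070597 + 5937.546227) = 225.5673 km
  4: √((0.0495·111.32)² + (-0.8120·74.63)²) = √(30.363847 + 3672.306672) = 60.8496 km
  5: √((-1.1411·111.32)² + (-0.5892·74.63)²) = √(16135.922751 + 1933.536432) = 134.4227 km
  → nearest: 4 (60.8496 km)
Q at 47.9516°N, 1.4192°E:
  1: √((-0.4789·111.32)² + (0.3700·74.63)²) = √(2842.078501 + 762.483292) = 60.0380 km
  2: √((-0.2364·111.32)² + (0.0839·74.63)²) = √(692.534382 + 39.205844) = 27.0507 km
  3: √((-1.0696·111.32)² + (0.6525·74.63)²) = √(14177.158143 + 2371.307720) = 128.6408 km
  4: √((0.8843·111.32)² + (0.8730·74.63)²) = √(9690.487939 + 4244.781801) = 118.0477 km
  5: √((-0.3063·111.32)² + (1.0958·74.63)²) = √(1162.626958 + 6687.895452) = 88.6032 km
  → nearest: 2 (27.0507 km)
R at 47.9192°N, 1.4985°E:
  1: √((-0.4465·111.32)² + (0.2907·74.63)²) = √(2470.525391 + 470.670465) = 54.2328 km
  2: √((-0.2040·111.32)² + (0.0046·74.63)²) = √(515.711398 + 0.117854) = 22.7119 km
  3: √((-1.0372·111.32)² + (0.5732·74.63)²) = √(13331.266537 + 1829.950097) = 123.1309 km
  4: √((0.9167·111.32)² + (0.7937·74.63)²) = √(10413.599189 + 3508.646735) = 117.9926 km
  5: √((-0.2739·111.32)² + (1.0165·74.63)²) = √(929.673517 + 5754.951251) = 81.7596 km
  → nearest: 2 (22.7119 km)
S at 48.7901°N, 1.3680°E:
  1: √((-1.3174·111.32)² + (0.4212·74.63)²) = √(21507.093023 + 988.106163) = 149.9840 km
  2: √((-1.0749·111.32)² + (0.1351·74.63)²) = √(14318.005374 + 101.657068) = 120.0819 km
  3: √((-1.9081·111.32)² + (0.7037·74.63)²) = √(45117.877256 + 2758.049048) = 218.8057 km
  4: √((0.0458·111.32)² + (0.9242·74.63)²) = √(25.994254 + 4757.281075) = 69.1612 km
  5: √((-1.1448·111.32)² + (1.1470·74.63)²) = √(16240.733384 + 7327.464432) = 153.5194 km
  → nearest: 4 (69.1612 km)

P→4; Q→2; R→2; S→4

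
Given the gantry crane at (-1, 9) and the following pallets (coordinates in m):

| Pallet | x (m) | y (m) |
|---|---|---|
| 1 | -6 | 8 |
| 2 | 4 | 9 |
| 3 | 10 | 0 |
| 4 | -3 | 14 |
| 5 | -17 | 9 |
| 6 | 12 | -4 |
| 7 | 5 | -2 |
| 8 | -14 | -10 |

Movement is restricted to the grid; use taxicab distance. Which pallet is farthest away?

8

Distances from (-1, 9):
1: 6 m
2: 5 m
3: 20 m
4: 7 m
5: 16 m
6: 26 m
7: 17 m
8: 32 m
Maximum: 8 at 32 m.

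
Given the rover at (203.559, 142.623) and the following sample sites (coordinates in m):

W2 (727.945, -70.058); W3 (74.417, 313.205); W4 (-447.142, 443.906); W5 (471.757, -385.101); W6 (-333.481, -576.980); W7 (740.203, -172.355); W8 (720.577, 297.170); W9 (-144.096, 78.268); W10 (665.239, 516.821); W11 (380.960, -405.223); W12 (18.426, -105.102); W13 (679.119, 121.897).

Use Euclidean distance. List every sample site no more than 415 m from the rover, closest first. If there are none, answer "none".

W3, W12, W9

Distances from (203.559, 142.623):
W2: 565.874 m
W3: 213.953 m
W4: 717.066 m
W5: 591.965 m
W6: 897.909 m
W7: 622.252 m
W8: 539.622 m
W9: 353.561 m
W10: 594.283 m
W11: 575.853 m
W12: 309.260 m
W13: 476.011 m
Threshold 415 m: W3 (213.953 m), W12 (309.260 m), W9 (353.561 m) are within range.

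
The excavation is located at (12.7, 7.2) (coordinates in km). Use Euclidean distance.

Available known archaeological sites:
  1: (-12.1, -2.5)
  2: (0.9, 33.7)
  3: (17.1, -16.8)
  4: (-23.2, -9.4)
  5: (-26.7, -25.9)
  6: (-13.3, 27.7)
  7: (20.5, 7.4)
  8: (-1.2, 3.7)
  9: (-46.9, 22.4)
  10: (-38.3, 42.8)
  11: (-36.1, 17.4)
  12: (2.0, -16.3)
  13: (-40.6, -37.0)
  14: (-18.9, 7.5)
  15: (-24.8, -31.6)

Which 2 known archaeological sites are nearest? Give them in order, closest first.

7, 8

Distances from (12.7, 7.2):
1: √((-24.8)² + (-9.7)²) = √(615.040 + 94.090) = 26.6 km
2: √((-11.8)² + (26.5)²) = √(139.240 + 702.250) = 29.0 km
3: √((4.4)² + (-24.0)²) = √(19.360 + 576.000) = 24.4 km
4: √((-35.9)² + (-16.6)²) = √(1288.810 + 275.560) = 39.6 km
5: √((-39.4)² + (-33.1)²) = √(1552.360 + 1095.610) = 51.5 km
6: √((-26.0)² + (20.5)²) = √(676.000 + 420.250) = 33.1 km
7: √((7.8)² + (0.2)²) = √(60.840 + 0.040) = 7.8 km
8: √((-13.9)² + (-3.5)²) = √(193.210 + 12.250) = 14.3 km
9: √((-59.6)² + (15.2)²) = √(3552.160 + 231.040) = 61.5 km
10: √((-51.0)² + (35.6)²) = √(2601.000 + 1267.360) = 62.2 km
11: √((-48.8)² + (10.2)²) = √(2381.440 + 104.040) = 49.9 km
12: √((-10.7)² + (-23.5)²) = √(114.490 + 552.250) = 25.8 km
13: √((-53.3)² + (-44.2)²) = √(2840.890 + 1953.640) = 69.2 km
14: √((-31.6)² + (0.3)²) = √(998.560 + 0.090) = 31.6 km
15: √((-37.5)² + (-38.8)²) = √(1406.250 + 1505.440) = 54.0 km
Sorted: 7 (7.8 km) < 8 (14.3 km) < 3 (24.4 km) < 12 (25.8 km) < …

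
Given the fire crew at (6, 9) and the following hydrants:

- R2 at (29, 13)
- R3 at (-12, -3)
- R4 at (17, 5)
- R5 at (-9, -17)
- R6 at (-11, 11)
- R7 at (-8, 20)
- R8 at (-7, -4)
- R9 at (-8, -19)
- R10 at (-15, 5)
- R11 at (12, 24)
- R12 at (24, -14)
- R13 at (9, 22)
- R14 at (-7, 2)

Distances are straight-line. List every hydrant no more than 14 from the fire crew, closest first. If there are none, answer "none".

R4, R13

Distances from (6, 9):
R2: √((23)² + (4)²) = √(529.000 + 16.000) = 23.3
R3: √((-18)² + (-12)²) = √(324.000 + 144.000) = 21.6
R4: √((11)² + (-4)²) = √(121.000 + 16.000) = 11.7
R5: √((-15)² + (-26)²) = √(225.000 + 676.000) = 30.0
R6: √((-17)² + (2)²) = √(289.000 + 4.000) = 17.1
R7: √((-14)² + (11)²) = √(196.000 + 121.000) = 17.8
R8: √((-13)² + (-13)²) = √(169.000 + 169.000) = 18.4
R9: √((-14)² + (-28)²) = √(196.000 + 784.000) = 31.3
R10: √((-21)² + (-4)²) = √(441.000 + 16.000) = 21.4
R11: √((6)² + (15)²) = √(36.000 + 225.000) = 16.2
R12: √((18)² + (-23)²) = √(324.000 + 529.000) = 29.2
R13: √((3)² + (13)²) = √(9.000 + 169.000) = 13.3
R14: √((-13)² + (-7)²) = √(169.000 + 49.000) = 14.8
Threshold 14: R4 (11.7), R13 (13.3) are within range.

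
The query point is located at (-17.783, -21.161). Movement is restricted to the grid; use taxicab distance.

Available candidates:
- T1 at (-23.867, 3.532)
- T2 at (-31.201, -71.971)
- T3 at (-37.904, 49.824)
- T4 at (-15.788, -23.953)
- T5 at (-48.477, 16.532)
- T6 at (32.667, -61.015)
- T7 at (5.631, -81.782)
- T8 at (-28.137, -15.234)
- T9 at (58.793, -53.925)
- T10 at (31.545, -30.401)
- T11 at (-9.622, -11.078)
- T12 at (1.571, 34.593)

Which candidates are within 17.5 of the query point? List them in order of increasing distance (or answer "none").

T4, T8

Distances from (-17.783, -21.161):
T1: 30.777
T2: 64.228
T3: 91.106
T4: 4.787
T5: 68.387
T6: 90.304
T7: 84.035
T8: 16.281
T9: 109.340
T10: 58.568
T11: 18.244
T12: 75.108
Threshold 17.5: T4 (4.787), T8 (16.281) are within range.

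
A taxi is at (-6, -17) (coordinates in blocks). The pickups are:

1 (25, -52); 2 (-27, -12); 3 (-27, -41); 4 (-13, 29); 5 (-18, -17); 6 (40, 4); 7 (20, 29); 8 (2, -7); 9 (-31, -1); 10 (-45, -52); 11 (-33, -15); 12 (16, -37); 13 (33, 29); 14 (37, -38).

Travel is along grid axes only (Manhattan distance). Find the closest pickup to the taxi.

Distances from (-6, -17):
1: |31| + |-35| = 31 + 35 = 66 blocks
2: |-21| + |5| = 21 + 5 = 26 blocks
3: |-21| + |-24| = 21 + 24 = 45 blocks
4: |-7| + |46| = 7 + 46 = 53 blocks
5: |-12| + |0| = 12 + 0 = 12 blocks
6: |46| + |21| = 46 + 21 = 67 blocks
7: |26| + |46| = 26 + 46 = 72 blocks
8: |8| + |10| = 8 + 10 = 18 blocks
9: |-25| + |16| = 25 + 16 = 41 blocks
10: |-39| + |-35| = 39 + 35 = 74 blocks
11: |-27| + |2| = 27 + 2 = 29 blocks
12: |22| + |-20| = 22 + 20 = 42 blocks
13: |39| + |46| = 39 + 46 = 85 blocks
14: |43| + |-21| = 43 + 21 = 64 blocks
Minimum: 5 at 12 blocks.

5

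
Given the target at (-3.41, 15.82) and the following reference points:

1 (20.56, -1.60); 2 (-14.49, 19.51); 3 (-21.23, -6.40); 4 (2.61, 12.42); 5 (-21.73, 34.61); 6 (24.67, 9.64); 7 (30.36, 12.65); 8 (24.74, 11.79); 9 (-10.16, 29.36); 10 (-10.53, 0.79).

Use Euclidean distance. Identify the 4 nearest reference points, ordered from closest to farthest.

Distances from (-3.41, 15.82):
1: √((23.97)² + (-17.42)²) = √(574.5609 + 303.4564) = 29.63
2: √((-11.08)² + (3.69)²) = √(122.7664 + 13.6161) = 11.68
3: √((-17.82)² + (-22.22)²) = √(317.5524 + 493.7284) = 28.48
4: √((6.02)² + (-3.40)²) = √(36.2404 + 11.5600) = 6.91
5: √((-18.32)² + (18.79)²) = √(335.6224 + 353.0641) = 26.24
6: √((28.08)² + (-6.18)²) = √(788.4864 + 38.1924) = 28.75
7: √((33.77)² + (-3.17)²) = √(1140.4129 + 10.0489) = 33.92
8: √((28.15)² + (-4.03)²) = √(792.4225 + 16.2409) = 28.44
9: √((-6.75)² + (13.54)²) = √(45.5625 + 183.3316) = 15.13
10: √((-7.12)² + (-15.03)²) = √(50.6944 + 225.9009) = 16.63
Sorted: 4 (6.91) < 2 (11.68) < 9 (15.13) < 10 (16.63) < 5 (26.24) < 8 (28.44) < …

4, 2, 9, 10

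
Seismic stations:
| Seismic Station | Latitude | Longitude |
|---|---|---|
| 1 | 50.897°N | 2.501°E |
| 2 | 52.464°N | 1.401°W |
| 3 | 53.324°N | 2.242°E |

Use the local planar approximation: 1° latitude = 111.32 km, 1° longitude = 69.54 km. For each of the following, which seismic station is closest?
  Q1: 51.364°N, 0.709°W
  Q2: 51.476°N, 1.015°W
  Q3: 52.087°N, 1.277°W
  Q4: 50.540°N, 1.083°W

Q1 at 51.364°N, 0.709°W:
  1: √((-0.467·111.32)² + (3.210·69.54)²) = √(2702.58994 + 49828.68631) = 229.197 km
  2: √((1.100·111.32)² + (-0.692·69.54)²) = √(14994.49230 + 2315.69609) = 131.568 km
  3: √((1.960·111.32)² + (2.951·69.54)²) = √(47605.65424 + 42112.18657) = 299.529 km
  → nearest: 2 (131.568 km)
Q2 at 51.476°N, 1.015°W:
  1: √((-0.579·111.32)² + (3.516·69.54)²) = √(4154.35421 + 59781.54097) = 252.855 km
  2: √((0.988·111.32)² + (-0.386·69.54)²) = √(12096.51545 + 720.51659) = 113.212 km
  3: √((1.848·111.32)² + (3.257·69.54)²) = √(42320.45508 + 51298.52641) = 305.972 km
  → nearest: 2 (113.212 km)
Q3 at 52.087°N, 1.277°W:
  1: √((-1.190·111.32)² + (3.778·69.54)²) = √(17548.51285 + 69022.91234) = 294.230 km
  2: √((0.377·111.32)² + (-0.124·69.54)²) = √(1761.28281 + 74.35544) = 42.844 km
  3: √((1.237·111.32)² + (3.519·69.54)²) = √(18962.07214 + 59883.60077) = 280.795 km
  → nearest: 2 (42.844 km)
Q4 at 50.540°N, 1.083°W:
  1: √((0.357·111.32)² + (3.584·69.54)²) = √(1579.36616 + 62116.27081) = 252.380 km
  2: √((1.924·111.32)² + (-0.318·69.54)²) = √(45872.93532 + 489.01661) = 215.318 km
  3: √((2.784·111.32)² + (3.325·69.54)²) = √(96047.23285 + 53462.91962) = 386.665 km
  → nearest: 2 (215.318 km)

Q1→2; Q2→2; Q3→2; Q4→2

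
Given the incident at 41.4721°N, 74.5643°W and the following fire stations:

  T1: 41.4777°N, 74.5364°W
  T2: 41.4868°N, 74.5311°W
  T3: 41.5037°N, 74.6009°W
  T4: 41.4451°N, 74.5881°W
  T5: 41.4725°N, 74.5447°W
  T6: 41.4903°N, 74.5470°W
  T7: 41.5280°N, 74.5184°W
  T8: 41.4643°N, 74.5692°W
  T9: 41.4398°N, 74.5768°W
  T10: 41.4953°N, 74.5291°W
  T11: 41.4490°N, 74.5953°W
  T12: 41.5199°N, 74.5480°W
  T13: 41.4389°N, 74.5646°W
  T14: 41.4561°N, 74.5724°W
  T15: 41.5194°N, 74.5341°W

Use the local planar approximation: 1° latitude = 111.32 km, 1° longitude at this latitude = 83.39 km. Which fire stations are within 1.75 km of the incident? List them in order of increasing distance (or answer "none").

Distances from 41.4721°N, 74.5643°W:
T1: √((0.0056·111.32)² + (0.0279·83.39)²) = √(0.388618 + 5.412979) = 2.4087 km
T2: √((0.0147·111.32)² + (0.0332·83.39)²) = √(2.677818 + 7.664858) = 3.2160 km
T3: √((0.0316·111.32)² + (-0.0366·83.39)²) = √(12.374298 + 9.315156) = 4.6572 km
T4: √((-0.0270·111.32)² + (-0.0238·83.39)²) = √(9.033872 + 3.938963) = 3.6018 km
T5: √((0.0004·111.32)² + (0.0196·83.39)²) = √(0.001983 + 2.671407) = 1.6351 km
T6: √((0.0182·111.32)² + (0.0173·83.39)²) = √(4.104773 + 2.081230) = 2.4872 km
T7: √((0.0559·111.32)² + (0.0459·83.39)²) = √(38.723090 + 14.650529) = 7.3057 km
T8: √((-0.0078·111.32)² + (-0.0049·83.39)²) = √(0.753938 + 0.166963) = 0.9596 km
T9: √((-0.0323·111.32)² + (-0.0125·83.39)²) = √(12.928598 + 1.086546) = 3.7437 km
T10: √((0.0232·111.32)² + (0.0352·83.39)²) = √(6.669947 + 8.616150) = 3.9097 km
T11: √((-0.0231·111.32)² + (-0.0310·83.39)²) = √(6.612571 + 6.682690) = 3.6463 km
T12: √((0.0478·111.32)² + (0.0163·83.39)²) = √(28.314063 + 1.847580) = 5.4920 km
T13: √((-0.0332·111.32)² + (-0.0003·83.39)²) = √(13.659115 + 0.000626) = 3.6959 km
T14: √((-0.0160·111.32)² + (-0.0081·83.39)²) = √(3.172388 + 0.456245) = 1.9049 km
T15: √((0.0473·111.32)² + (0.0302·83.39)²) = √(27.724816 + 6.342228) = 5.8367 km
Threshold 1.75 km: T8 (0.9596 km), T5 (1.6351 km) are within range.

T8, T5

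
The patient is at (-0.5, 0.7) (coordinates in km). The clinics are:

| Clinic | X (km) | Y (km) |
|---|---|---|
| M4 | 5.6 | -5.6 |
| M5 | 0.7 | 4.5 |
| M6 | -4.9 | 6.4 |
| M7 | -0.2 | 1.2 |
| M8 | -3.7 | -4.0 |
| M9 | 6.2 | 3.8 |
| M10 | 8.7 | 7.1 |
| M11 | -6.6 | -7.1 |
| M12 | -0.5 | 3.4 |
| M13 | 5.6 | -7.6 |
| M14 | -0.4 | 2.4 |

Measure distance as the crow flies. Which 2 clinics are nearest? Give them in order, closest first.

Distances from (-0.5, 0.7):
M4: √((6.1)² + (-6.3)²) = √(37.210 + 39.690) = 8.8 km
M5: √((1.2)² + (3.8)²) = √(1.440 + 14.440) = 4.0 km
M6: √((-4.4)² + (5.7)²) = √(19.360 + 32.490) = 7.2 km
M7: √((0.3)² + (0.5)²) = √(0.090 + 0.250) = 0.6 km
M8: √((-3.2)² + (-4.7)²) = √(10.240 + 22.090) = 5.7 km
M9: √((6.7)² + (3.1)²) = √(44.890 + 9.610) = 7.4 km
M10: √((9.2)² + (6.4)²) = √(84.640 + 40.960) = 11.2 km
M11: √((-6.1)² + (-7.8)²) = √(37.210 + 60.840) = 9.9 km
M12: √((0.0)² + (2.7)²) = √(0.000 + 7.290) = 2.7 km
M13: √((6.1)² + (-8.3)²) = √(37.210 + 68.890) = 10.3 km
M14: √((0.1)² + (1.7)²) = √(0.010 + 2.890) = 1.7 km
Sorted: M7 (0.6 km) < M14 (1.7 km) < M12 (2.7 km) < M5 (4.0 km) < …

M7, M14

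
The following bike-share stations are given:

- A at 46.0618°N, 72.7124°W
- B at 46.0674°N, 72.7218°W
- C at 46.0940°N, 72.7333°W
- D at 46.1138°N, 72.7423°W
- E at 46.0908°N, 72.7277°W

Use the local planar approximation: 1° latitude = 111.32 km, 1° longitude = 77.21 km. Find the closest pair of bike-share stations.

Pairwise distances:
A–B: 0.9567 km
A–C: 3.9310 km
A–D: 6.2320 km
A–E: 3.4376 km
B–C: 3.0914 km
B–D: 5.4023 km
B–E: 2.6444 km
C–D: 2.3111 km
C–E: 0.5602 km
D–E: 2.7975 km
Closest pair: C–E at 0.5602 km.

C and E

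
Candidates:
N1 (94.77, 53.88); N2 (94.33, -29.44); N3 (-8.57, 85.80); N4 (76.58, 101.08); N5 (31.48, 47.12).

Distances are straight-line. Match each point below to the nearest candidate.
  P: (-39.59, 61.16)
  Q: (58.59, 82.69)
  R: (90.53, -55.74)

P at (-39.59, 61.16):
  N1: 134.56
  N2: 161.69
  N3: 39.62
  N4: 122.84
  N5: 72.44
  → nearest: N3 (39.62)
Q at (58.59, 82.69):
  N1: 46.25
  N2: 117.69
  N3: 67.23
  N4: 25.73
  N5: 44.72
  → nearest: N4 (25.73)
R at (90.53, -55.74):
  N1: 109.70
  N2: 26.57
  N3: 172.78
  N4: 157.44
  N5: 118.60
  → nearest: N2 (26.57)

P→N3; Q→N4; R→N2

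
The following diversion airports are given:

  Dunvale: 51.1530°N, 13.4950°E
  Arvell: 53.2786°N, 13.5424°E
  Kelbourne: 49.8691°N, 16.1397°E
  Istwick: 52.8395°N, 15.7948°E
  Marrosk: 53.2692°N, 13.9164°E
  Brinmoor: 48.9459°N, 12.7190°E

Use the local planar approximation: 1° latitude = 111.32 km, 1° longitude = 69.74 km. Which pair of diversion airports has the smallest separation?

Pairwise distances:
Dunvale–Arvell: 236.6449 km
Dunvale–Kelbourne: 233.3363 km
Dunvale–Istwick: 246.9232 km
Dunvale–Marrosk: 237.4014 km
Dunvale–Brinmoor: 251.5840 km
Arvell–Kelbourne: 420.5532 km
Arvell–Istwick: 164.5120 km
Arvell–Marrosk: 26.1037 km
Arvell–Brinmoor: 485.7225 km
Kelbourne–Istwick: 331.5386 km
Kelbourne–Marrosk: 409.0269 km
Kelbourne–Brinmoor: 259.7547 km
Istwick–Marrosk: 139.4597 km
Istwick–Brinmoor: 483.6107 km
Marrosk–Brinmoor: 488.4608 km
Closest pair: Arvell–Marrosk at 26.1037 km.

Arvell and Marrosk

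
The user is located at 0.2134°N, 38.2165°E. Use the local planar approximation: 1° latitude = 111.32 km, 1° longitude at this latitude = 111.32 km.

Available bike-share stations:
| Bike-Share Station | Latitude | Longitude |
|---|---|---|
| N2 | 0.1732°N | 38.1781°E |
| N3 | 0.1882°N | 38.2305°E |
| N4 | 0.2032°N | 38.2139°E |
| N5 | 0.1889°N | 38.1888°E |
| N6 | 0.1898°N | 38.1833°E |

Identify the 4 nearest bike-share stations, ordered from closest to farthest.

N4, N3, N5, N6

Distances from 0.2134°N, 38.2165°E:
N2: 6.1886 km
N3: 3.2091 km
N4: 1.1718 km
N5: 4.1166 km
N6: 4.5344 km
Sorted: N4 (1.1718 km) < N3 (3.2091 km) < N5 (4.1166 km) < N6 (4.5344 km) < N2 (6.1886 km)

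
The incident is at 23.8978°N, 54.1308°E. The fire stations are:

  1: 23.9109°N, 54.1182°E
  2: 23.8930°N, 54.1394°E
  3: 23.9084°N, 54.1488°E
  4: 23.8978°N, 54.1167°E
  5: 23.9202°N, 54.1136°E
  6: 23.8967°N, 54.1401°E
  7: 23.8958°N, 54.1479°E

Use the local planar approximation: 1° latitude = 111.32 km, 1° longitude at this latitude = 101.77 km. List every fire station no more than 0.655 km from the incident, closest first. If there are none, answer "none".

Distances from 23.8978°N, 54.1308°E:
1: √((0.0131·111.32)² + (-0.0126·101.77)²) = √(2.126616 + 1.644298) = 1.9419 km
2: √((-0.0048·111.32)² + (0.0086·101.77)²) = √(0.285515 + 0.766014) = 1.0254 km
3: √((0.0106·111.32)² + (0.0180·101.77)²) = √(1.392381 + 3.355711) = 2.1790 km
4: √((0.0000·111.32)² + (-0.0141·101.77)²) = √(0.000000 + 2.059102) = 1.4350 km
5: √((0.0224·111.32)² + (-0.0172·101.77)²) = √(6.217881 + 3.064054) = 3.0466 km
6: √((-0.0011·111.32)² + (0.0093·101.77)²) = √(0.014994 + 0.895788) = 0.9543 km
7: √((-0.0020·111.32)² + (0.0171·101.77)²) = √(0.049569 + 3.028529) = 1.7545 km
Threshold 0.655 km: none within range.

none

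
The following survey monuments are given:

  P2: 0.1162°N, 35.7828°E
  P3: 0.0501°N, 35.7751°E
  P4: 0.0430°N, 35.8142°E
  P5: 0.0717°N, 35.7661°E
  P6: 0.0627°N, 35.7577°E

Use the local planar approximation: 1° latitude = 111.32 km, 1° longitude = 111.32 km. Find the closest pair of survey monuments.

Pairwise distances:
P2–P3: 7.4080 km
P2–P4: 8.8667 km
P2–P5: 5.2911 km
P2–P6: 6.5785 km
P3–P4: 4.4238 km
P3–P5: 2.6049 km
P3–P6: 2.3915 km
P4–P5: 6.2352 km
P4–P6: 6.6609 km
P5–P6: 1.3705 km
Closest pair: P5–P6 at 1.3705 km.

P5 and P6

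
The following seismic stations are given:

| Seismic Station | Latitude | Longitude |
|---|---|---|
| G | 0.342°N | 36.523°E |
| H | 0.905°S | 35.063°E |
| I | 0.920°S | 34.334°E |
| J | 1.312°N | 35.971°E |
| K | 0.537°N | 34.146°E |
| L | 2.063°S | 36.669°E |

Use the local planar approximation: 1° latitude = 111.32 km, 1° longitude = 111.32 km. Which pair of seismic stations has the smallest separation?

Pairwise distances:
G–H: √((-1.247·111.32)² + (-1.460·111.32)²) = √(19269.89296 + 26415.09074) = 213.740 km
G–I: √((-1.262·111.32)² + (-2.189·111.32)²) = √(19736.27124 + 59379.68897) = 281.276 km
G–J: √((0.970·111.32)² + (-0.552·111.32)²) = √(11659.76678 + 3775.93536) = 124.241 km
G–K: √((0.195·111.32)² + (-2.377·111.32)²) = √(471.21121 + 70017.20315) = 265.497 km
G–L: √((-2.405·111.32)² + (0.146·111.32)²) = √(71676.46145 + 264.15091) = 268.217 km
H–I: √((-0.015·111.32)² + (-0.729·111.32)²) = √(2.78823 + 6585.69255) = 81.169 km
H–J: √((2.217·111.32)² + (0.908·111.32)²) = √(60908.48280 + 10216.87529) = 266.693 km
H–K: √((1.442·111.32)² + (-0.917·111.32)²) = √(25767.77479 + 10420.41623) = 190.232 km
H–L: √((-1.158·111.32)² + (1.606·111.32)²) = √(16617.41684 + 31962.25980) = 220.408 km
I–J: √((2.232·111.32)² + (1.637·111.32)²) = √(61735.47242 + 33208.07905) = 308.129 km
I–K: √((1.457·111.32)² + (-0.188·111.32)²) = √(26306.64710 + 437.98788) = 163.538 km
I–L: √((-1.143·111.32)² + (2.335·111.32)²) = √(16189.70205 + 67564.74860) = 289.404 km
J–K: √((-0.775·111.32)² + (-1.825·111.32)²) = √(7443.03053 + 41273.57928) = 220.718 km
J–L: √((-3.375·111.32)² + (0.698·111.32)²) = √(141154.24702 + 6037.50135) = 383.656 km
K–L: √((-2.600·111.32)² + (2.523·111.32)²) = √(83770.88262 + 78882.54182) = 403.303 km
Closest pair: H–I at 81.169 km.

H and I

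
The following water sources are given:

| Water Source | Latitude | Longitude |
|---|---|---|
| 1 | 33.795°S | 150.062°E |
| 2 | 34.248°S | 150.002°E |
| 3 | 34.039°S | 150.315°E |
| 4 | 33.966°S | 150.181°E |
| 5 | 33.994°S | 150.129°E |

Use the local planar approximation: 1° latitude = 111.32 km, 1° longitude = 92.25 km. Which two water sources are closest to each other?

Pairwise distances:
4–5: 5.721 km
3–4: 14.793 km
3–5: 17.875 km
1–4: 21.974 km
1–5: 22.999 km
2–5: 30.606 km
2–4: 35.470 km
1–3: 35.812 km
2–3: 37.081 km
1–2: 50.731 km
Closest pair: 4–5 at 5.721 km.

4 and 5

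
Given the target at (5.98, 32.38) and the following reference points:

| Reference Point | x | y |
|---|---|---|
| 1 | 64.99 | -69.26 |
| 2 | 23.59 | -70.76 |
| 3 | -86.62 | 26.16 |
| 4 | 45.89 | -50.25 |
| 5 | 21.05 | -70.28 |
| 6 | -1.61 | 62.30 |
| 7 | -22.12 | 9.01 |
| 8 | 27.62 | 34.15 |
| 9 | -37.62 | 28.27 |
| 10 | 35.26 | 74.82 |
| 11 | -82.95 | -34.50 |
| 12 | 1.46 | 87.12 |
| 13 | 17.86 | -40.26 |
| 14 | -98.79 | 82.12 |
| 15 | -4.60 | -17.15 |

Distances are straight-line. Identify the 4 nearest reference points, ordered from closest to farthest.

8, 6, 7, 9

Distances from (5.98, 32.38):
1: 117.53
2: 104.63
3: 92.81
4: 91.76
5: 103.76
6: 30.87
7: 36.55
8: 21.71
9: 43.79
10: 51.56
11: 111.27
12: 54.93
13: 73.61
14: 115.98
15: 50.65
Sorted: 8 (21.71) < 6 (30.87) < 7 (36.55) < 9 (43.79) < 15 (50.65) < 10 (51.56) < …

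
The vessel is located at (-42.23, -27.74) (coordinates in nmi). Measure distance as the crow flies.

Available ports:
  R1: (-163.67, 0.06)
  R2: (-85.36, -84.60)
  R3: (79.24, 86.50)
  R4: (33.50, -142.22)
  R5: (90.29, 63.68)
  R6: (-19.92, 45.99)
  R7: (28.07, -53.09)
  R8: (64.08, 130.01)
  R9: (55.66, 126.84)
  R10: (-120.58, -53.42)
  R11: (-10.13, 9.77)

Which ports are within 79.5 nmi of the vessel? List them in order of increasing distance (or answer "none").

R11, R2, R7, R6

Distances from (-42.23, -27.74):
R1: √((-121.44)² + (27.80)²) = √(14747.6736 + 772.8400) = 124.58 nmi
R2: √((-43.13)² + (-56.86)²) = √(1860.1969 + 3233.0596) = 71.37 nmi
R3: √((121.47)² + (114.24)²) = √(14754.9609 + 13050.7776) = 166.75 nmi
R4: √((75.73)² + (-114.48)²) = √(5735.0329 + 13105.6704) = 137.26 nmi
R5: √((132.52)² + (91.42)²) = √(17561.5504 + 8357.6164) = 160.99 nmi
R6: √((22.31)² + (73.73)²) = √(497.7361 + 5436.1129) = 77.03 nmi
R7: √((70.30)² + (-25.35)²) = √(4942.0900 + 642.6225) = 74.73 nmi
R8: √((106.31)² + (157.75)²) = √(11301.8161 + 24885.0625) = 190.23 nmi
R9: √((97.89)² + (154.58)²) = √(9582.4521 + 23894.9764) = 182.97 nmi
R10: √((-78.35)² + (-25.68)²) = √(6138.7225 + 659.4624) = 82.45 nmi
R11: √((32.10)² + (37.51)²) = √(1030.4100 + 1407.0001) = 49.37 nmi
Threshold 79.5 nmi: R11 (49.37 nmi), R2 (71.37 nmi), R7 (74.73 nmi), R6 (77.03 nmi) are within range.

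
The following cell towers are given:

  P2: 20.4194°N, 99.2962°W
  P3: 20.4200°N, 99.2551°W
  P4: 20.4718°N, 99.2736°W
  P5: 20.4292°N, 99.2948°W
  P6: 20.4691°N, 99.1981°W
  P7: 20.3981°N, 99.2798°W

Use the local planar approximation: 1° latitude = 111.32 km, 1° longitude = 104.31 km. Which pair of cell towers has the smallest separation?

P2 and P5

Pairwise distances:
P2–P3: √((0.0006·111.32)² + (0.0411·104.31)²) = √(0.004461 + 18.379578) = 4.2877 km
P2–P4: √((0.0524·111.32)² + (0.0226·104.31)²) = √(34.025849 + 5.557363) = 6.2915 km
P2–P5: √((0.0098·111.32)² + (0.0014·104.31)²) = √(1.190141 + 0.021326) = 1.1007 km
P2–P6: √((0.0497·111.32)² + (0.0981·104.31)²) = √(30.609707 + 104.710421) = 11.6327 km
P2–P7: √((-0.0213·111.32)² + (0.0164·104.31)²) = √(5.622191 + 2.926440) = 2.9238 km
P3–P4: √((0.0518·111.32)² + (-0.0185·104.31)²) = √(33.251092 + 3.723877) = 6.0807 km
P3–P5: √((0.0092·111.32)² + (-0.0397·104.31)²) = √(1.048871 + 17.148767) = 4.2659 km
P3–P6: √((0.0491·111.32)² + (0.0570·104.31)²) = √(29.875101 + 35.350992) = 8.0763 km
P3–P7: √((-0.0219·111.32)² + (-0.0247·104.31)²) = √(5.943395 + 6.638131) = 3.5470 km
P4–P5: √((-0.0426·111.32)² + (-0.0212·104.31)²) = √(22.488764 + 4.890166) = 5.2325 km
P4–P6: √((-0.0027·111.32)² + (0.0755·104.31)²) = √(0.090339 + 62.022004) = 7.8811 km
P4–P7: √((-0.0737·111.32)² + (-0.0062·104.31)²) = √(67.310276 + 0.418249) = 8.2297 km
P5–P6: √((0.0399·111.32)² + (0.0967·104.31)²) = √(19.728415 + 101.743070) = 11.0214 km
P5–P7: √((-0.0311·111.32)² + (0.0150·104.31)²) = √(11.985804 + 2.448130) = 3.7992 km
P6–P7: √((-0.0710·111.32)² + (-0.0817·104.31)²) = √(62.468790 + 72.626649) = 11.6231 km
Closest pair: P2–P5 at 1.1007 km.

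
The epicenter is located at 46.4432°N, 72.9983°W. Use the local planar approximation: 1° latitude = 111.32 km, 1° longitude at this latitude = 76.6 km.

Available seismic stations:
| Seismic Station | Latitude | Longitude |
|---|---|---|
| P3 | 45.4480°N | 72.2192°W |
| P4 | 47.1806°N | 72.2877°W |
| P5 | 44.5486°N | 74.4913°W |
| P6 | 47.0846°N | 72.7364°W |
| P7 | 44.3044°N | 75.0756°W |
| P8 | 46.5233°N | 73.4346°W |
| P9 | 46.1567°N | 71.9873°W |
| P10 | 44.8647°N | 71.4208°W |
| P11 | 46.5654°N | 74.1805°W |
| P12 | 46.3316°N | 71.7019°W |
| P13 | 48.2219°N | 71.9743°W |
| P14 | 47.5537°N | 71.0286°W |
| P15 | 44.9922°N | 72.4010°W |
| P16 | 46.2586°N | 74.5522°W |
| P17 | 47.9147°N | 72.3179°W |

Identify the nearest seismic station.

P8

Distances from 46.4432°N, 72.9983°W:
P3: √((-0.9952·111.32)² + (0.7791·76.6)²) = √(12273.463348 + 3561.590202) = 125.8374 km
P4: √((0.7374·111.32)² + (0.7106·76.6)²) = √(6738.335985 + 2962.838269) = 98.4945 km
P5: √((-1.8946·111.32)² + (-1.4930·76.6)²) = √(44481.708657 + 13079.078750) = 239.9183 km
P6: √((0.6414·111.32)² + (0.2619·76.6)²) = √(5098.052535 + 402.465387) = 74.1655 km
P7: √((-2.1388·111.32)² + (-2.0773·76.6)²) = √(56687.427136 + 25319.549925) = 286.3686 km
P8: √((0.0801·111.32)² + (-0.4363·76.6)²) = √(79.508110 + 1116.935168) = 34.5896 km
P9: √((-0.2865·111.32)² + (1.0110·76.6)²) = √(1017.174931 + 5997.356295) = 83.7528 km
P10: √((-1.5785·111.32)² + (1.5775·76.6)²) = √(30877.033415 + 14601.459732) = 213.2569 km
P11: √((0.1222·111.32)² + (-1.1822·76.6)²) = √(185.049880 + 8200.483315) = 91.5726 km
P12: √((-0.1116·111.32)² + (1.2964·76.6)²) = √(154.338681 + 9861.332082) = 100.0783 km
P13: √((1.7787·111.32)² + (1.0240·76.6)²) = √(39205.934088 + 6152.582595) = 212.9754 km
P14: √((1.1105·111.32)² + (1.9697·76.6)²) = √(15282.117027 + 22764.478676) = 195.0554 km
P15: √((-1.4510·111.32)² + (0.5973·76.6)²) = √(26090.429001 + 2093.353480) = 167.8803 km
P16: √((-0.1846·111.32)² + (-1.5539·76.6)²) = √(422.289019 + 14167.840946) = 120.7896 km
P17: √((1.4715·111.32)² + (0.6804·76.6)²) = √(26832.857742 + 2716.352635) = 171.8988 km
Minimum: P8 at 34.5896 km.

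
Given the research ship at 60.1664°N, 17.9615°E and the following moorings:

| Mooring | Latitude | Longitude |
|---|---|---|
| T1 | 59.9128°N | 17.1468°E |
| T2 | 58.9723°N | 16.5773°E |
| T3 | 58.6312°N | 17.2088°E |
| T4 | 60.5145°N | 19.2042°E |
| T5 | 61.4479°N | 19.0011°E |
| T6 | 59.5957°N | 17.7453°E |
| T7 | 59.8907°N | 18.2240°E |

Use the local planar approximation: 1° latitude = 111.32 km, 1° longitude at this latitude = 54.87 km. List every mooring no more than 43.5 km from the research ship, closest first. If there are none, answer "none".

Distances from 60.1664°N, 17.9615°E:
T1: √((-0.2536·111.32)² + (-0.8147·54.87)²) = √(796.975358 + 1998.321463) = 52.8706 km
T2: √((-1.1941·111.32)² + (-1.3842·54.87)²) = √(17669.643690 + 5768.562604) = 153.0954 km
T3: √((-1.5352·111.32)² + (-0.7527·54.87)²) = √(29206.284998 + 1705.743608) = 175.8182 km
T4: √((0.3481·111.32)² + (1.2427·54.87)²) = √(1501.600630 + 4649.460014) = 78.4287 km
T5: √((1.2815·111.32)² + (1.0396·54.87)²) = √(20350.899817 + 3253.886964) = 153.6385 km
T6: √((-0.5707·111.32)² + (-0.2162·54.87)²) = √(4036.102068 + 140.728254) = 64.6284 km
T7: √((-0.2757·111.32)² + (0.2625·54.87)²) = √(941.932816 + 207.457211) = 33.9027 km
Threshold 43.5 km: T7 (33.9027 km) is within range.

T7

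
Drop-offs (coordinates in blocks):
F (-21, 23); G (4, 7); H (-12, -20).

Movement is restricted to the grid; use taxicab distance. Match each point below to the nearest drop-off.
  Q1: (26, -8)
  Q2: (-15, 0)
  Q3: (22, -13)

Q1 at (26, -8):
  F: |-47| + |31| = 47 + 31 = 78 blocks
  G: |-22| + |15| = 22 + 15 = 37 blocks
  H: |-38| + |-12| = 38 + 12 = 50 blocks
  → nearest: G (37 blocks)
Q2 at (-15, 0):
  F: |-6| + |23| = 6 + 23 = 29 blocks
  G: |19| + |7| = 19 + 7 = 26 blocks
  H: |3| + |-20| = 3 + 20 = 23 blocks
  → nearest: H (23 blocks)
Q3 at (22, -13):
  F: |-43| + |36| = 43 + 36 = 79 blocks
  G: |-18| + |20| = 18 + 20 = 38 blocks
  H: |-34| + |-7| = 34 + 7 = 41 blocks
  → nearest: G (38 blocks)

Q1→G; Q2→H; Q3→G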